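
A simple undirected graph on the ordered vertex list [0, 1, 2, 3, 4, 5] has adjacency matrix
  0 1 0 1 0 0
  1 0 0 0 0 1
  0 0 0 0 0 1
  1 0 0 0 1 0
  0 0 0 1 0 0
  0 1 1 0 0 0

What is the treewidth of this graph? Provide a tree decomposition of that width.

Treewidth 1.
Bags: B1 = {2, 5}  B2 = {1, 5}  B3 = {0, 1}  B4 = {0, 3}  B5 = {3, 4}
Tree: B1–B2, B2–B3, B3–B4, B4–B5

The largest bag has 2 vertices, giving width 1; this decomposition certifies tw(G) ≤ 1. Any graph with an edge has treewidth ≥ 1, and G has the edge 2–5. The upper and lower bounds meet at 1, so that is the treewidth.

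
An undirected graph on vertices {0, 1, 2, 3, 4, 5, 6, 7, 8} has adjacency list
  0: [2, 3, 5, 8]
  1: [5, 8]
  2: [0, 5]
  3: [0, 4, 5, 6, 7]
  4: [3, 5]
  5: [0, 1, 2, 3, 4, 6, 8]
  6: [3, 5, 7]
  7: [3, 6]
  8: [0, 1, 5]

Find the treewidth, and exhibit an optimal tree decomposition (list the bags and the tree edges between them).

Each bag holds 3 vertices, so the decomposition has width 2, which upper-bounds the treewidth. Conversely, {0, 5, 8} is a clique of size 3, and the vertices of any clique must share a bag in every tree decomposition; so some bag has ≥ 3 vertices and tw(G) ≥ 2. The upper and lower bounds meet at 2, so that is the treewidth.

Treewidth 2.
Bags: B1 = {0, 5, 8}  B2 = {0, 3, 5}  B3 = {3, 4, 5}  B4 = {1, 5, 8}  B5 = {3, 5, 6}  B6 = {3, 6, 7}  B7 = {0, 2, 5}
Tree: B1–B2, B2–B3, B1–B4, B2–B5, B5–B6, B1–B7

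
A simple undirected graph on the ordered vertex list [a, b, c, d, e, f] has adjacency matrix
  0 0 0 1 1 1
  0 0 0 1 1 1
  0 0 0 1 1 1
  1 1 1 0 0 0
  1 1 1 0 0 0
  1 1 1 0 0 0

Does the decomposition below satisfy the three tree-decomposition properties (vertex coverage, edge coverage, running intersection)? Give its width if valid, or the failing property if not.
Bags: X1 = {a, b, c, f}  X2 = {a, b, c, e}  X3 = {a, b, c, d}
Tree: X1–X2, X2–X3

Checking the three conditions: (i) the bags cover all of {a, b, c, d, e, f}; (ii) for each edge, some bag contains both endpoints; (iii) the bags containing any fixed vertex form a subtree. All hold, so the decomposition is valid with width 4 − 1 = 3.

Yes; width 3.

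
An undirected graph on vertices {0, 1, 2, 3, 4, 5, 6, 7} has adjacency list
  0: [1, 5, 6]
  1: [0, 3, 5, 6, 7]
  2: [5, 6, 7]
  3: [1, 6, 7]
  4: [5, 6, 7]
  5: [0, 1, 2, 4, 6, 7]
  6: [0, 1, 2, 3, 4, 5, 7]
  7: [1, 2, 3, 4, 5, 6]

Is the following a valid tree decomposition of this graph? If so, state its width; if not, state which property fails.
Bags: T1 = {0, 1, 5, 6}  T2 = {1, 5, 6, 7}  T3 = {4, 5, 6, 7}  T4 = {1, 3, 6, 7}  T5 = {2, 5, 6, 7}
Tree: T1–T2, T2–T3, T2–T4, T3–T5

Yes; width 3.

Checking the three conditions: (i) the bags cover all of {0, 1, 2, 3, 4, 5, 6, 7}; (ii) for each edge, some bag contains both endpoints; (iii) the bags containing any fixed vertex form a subtree. All hold, so the decomposition is valid with width 4 − 1 = 3.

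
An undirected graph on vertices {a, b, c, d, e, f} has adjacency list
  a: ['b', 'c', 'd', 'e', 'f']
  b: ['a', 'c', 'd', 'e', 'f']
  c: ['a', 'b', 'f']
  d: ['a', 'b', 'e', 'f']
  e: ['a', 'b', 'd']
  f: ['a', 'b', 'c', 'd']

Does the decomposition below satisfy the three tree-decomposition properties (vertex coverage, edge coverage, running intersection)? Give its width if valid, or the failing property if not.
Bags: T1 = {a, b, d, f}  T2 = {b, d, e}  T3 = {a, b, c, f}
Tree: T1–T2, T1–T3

A tree decomposition must satisfy three properties: every vertex lies in some bag; for every edge, both endpoints lie together in some bag; and for every vertex, the bags containing it form a connected subtree. Here edge (a,e) lies in no bag, so the decomposition is invalid.

No — edge (a,e) lies in no bag.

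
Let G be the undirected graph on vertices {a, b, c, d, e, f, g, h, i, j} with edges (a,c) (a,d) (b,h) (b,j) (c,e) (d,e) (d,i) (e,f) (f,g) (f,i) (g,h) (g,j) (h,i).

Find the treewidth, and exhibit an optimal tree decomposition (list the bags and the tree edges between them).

Treewidth 2.
One such decomposition:
Bags: B1 = {b, h, j}  B2 = {g, h, j}  B3 = {g, h, i}  B4 = {f, g, i}  B5 = {d, f, i}  B6 = {d, e, f}  B7 = {a, d, e}  B8 = {a, c, e}
Tree: B1–B2, B2–B3, B3–B4, B4–B5, B5–B6, B6–B7, B7–B8

Every bag has size at most 3, so the width is 3 − 1 = 2 and tw(G) ≤ 2. Since b–j–g–h–b is a cycle in G, G is not acyclic. Forests are exactly the graphs of treewidth ≤ 1, so tw(G) ≥ 2. Hence tw(G) = 2 exactly.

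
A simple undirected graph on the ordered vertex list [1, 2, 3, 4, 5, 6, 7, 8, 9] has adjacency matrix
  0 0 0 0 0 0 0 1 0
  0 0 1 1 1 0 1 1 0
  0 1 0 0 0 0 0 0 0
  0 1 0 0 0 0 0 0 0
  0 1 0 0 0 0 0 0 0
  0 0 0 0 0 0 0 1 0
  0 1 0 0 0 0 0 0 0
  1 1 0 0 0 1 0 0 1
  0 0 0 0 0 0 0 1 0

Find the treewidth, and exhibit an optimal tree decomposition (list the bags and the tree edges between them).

Treewidth 1.
One such decomposition:
Bags: B1 = {2, 5}  B2 = {2, 8}  B3 = {2, 7}  B4 = {2, 4}  B5 = {6, 8}  B6 = {1, 8}  B7 = {2, 3}  B8 = {8, 9}
Tree: B1–B2, B1–B3, B2–B4, B2–B5, B2–B6, B2–B7, B2–B8

The largest bag has 2 vertices, giving width 1; this decomposition certifies tw(G) ≤ 1. G has an edge, so its treewidth is at least 1. Combining the bounds, tw(G) = 1.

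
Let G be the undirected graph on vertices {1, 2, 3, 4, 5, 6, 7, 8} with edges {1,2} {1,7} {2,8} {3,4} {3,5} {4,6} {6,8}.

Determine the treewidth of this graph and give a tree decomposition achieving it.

Treewidth 1.
One such decomposition:
Bags: B1 = {1, 7}  B2 = {1, 2}  B3 = {2, 8}  B4 = {6, 8}  B5 = {4, 6}  B6 = {3, 4}  B7 = {3, 5}
Tree: B1–B2, B2–B3, B3–B4, B4–B5, B5–B6, B6–B7

The largest bag has 2 vertices, giving width 1; this decomposition certifies tw(G) ≤ 1. G has an edge, so its treewidth is at least 1. Hence tw(G) = 1 exactly.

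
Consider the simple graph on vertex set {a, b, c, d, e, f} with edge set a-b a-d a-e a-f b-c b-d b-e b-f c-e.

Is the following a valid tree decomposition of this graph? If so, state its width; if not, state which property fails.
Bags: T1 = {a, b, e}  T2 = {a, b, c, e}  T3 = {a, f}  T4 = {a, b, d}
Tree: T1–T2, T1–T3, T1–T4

No — edge (b,f) lies in no bag.

A tree decomposition must satisfy three properties: every vertex lies in some bag; for every edge, both endpoints lie together in some bag; and for every vertex, the bags containing it form a connected subtree. Here edge (b,f) lies in no bag, so the decomposition is invalid.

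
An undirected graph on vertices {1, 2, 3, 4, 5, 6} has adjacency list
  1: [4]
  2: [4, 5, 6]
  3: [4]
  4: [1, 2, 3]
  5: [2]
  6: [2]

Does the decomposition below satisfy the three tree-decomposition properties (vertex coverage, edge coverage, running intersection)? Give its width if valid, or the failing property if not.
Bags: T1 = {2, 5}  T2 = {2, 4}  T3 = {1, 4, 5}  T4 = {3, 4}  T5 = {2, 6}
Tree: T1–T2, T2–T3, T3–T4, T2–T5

No — bags containing vertex 5 are not connected in the tree.

A tree decomposition must satisfy three properties: every vertex lies in some bag; for every edge, both endpoints lie together in some bag; and for every vertex, the bags containing it form a connected subtree. Here bags containing vertex 5 are not connected in the tree, so the decomposition is invalid.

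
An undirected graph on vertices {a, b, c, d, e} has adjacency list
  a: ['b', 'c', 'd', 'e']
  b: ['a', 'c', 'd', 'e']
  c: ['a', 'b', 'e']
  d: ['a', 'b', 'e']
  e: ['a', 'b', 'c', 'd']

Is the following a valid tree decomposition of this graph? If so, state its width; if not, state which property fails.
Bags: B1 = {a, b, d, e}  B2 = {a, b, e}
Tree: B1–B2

A tree decomposition must satisfy three properties: every vertex lies in some bag; for every edge, both endpoints lie together in some bag; and for every vertex, the bags containing it form a connected subtree. Here vertex c appears in no bag, so the decomposition is invalid.

No — vertex c appears in no bag.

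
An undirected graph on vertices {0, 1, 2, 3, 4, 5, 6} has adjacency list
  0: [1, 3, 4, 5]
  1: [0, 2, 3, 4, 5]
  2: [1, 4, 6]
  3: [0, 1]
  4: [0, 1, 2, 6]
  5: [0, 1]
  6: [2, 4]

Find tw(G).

2

A width-2 tree decomposition is:
Bags: B1 = {0, 1, 4}  B2 = {1, 2, 4}  B3 = {2, 4, 6}  B4 = {0, 1, 3}  B5 = {0, 1, 5}
Tree: B1–B2, B2–B3, B1–B4, B1–B5
The largest bag has 3 vertices, giving width 2; this decomposition certifies tw(G) ≤ 2. Conversely, {0, 1, 3} is a clique of size 3, and the vertices of any clique must share a bag in every tree decomposition; so some bag has ≥ 3 vertices and tw(G) ≥ 2. Combining the bounds, tw(G) = 2.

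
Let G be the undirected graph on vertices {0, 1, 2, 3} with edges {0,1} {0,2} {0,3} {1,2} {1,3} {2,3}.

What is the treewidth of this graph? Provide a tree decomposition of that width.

Treewidth 3.
One optimal decomposition is:
Bags: B1 = {0, 1, 2, 3}
Tree: (single bag)

With just one bag of size 4, the width is 4 − 1 = 3, so tw(G) ≤ 3. On the other hand G contains the 4-clique {0, 1, 2, 3}. A clique must lie in a single bag of any decomposition, so no decomposition can have width below 3. Therefore the treewidth is 3.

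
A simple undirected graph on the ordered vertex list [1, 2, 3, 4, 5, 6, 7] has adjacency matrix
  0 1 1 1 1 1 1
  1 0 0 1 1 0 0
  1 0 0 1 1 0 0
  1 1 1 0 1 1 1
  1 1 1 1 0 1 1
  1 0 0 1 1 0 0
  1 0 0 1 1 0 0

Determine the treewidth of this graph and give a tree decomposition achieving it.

Treewidth 3.
Bags: B1 = {1, 4, 5, 6}  B2 = {1, 2, 4, 5}  B3 = {1, 3, 4, 5}  B4 = {1, 4, 5, 7}
Tree: B1–B2, B1–B3, B1–B4

The largest bag has 4 vertices, giving width 3; this decomposition certifies tw(G) ≤ 3. For the lower bound, the 4 vertices {1, 2, 4, 5} are pairwise adjacent, and any tree decomposition puts a clique entirely inside one bag — forcing width ≥ 3. Combining the bounds, tw(G) = 3.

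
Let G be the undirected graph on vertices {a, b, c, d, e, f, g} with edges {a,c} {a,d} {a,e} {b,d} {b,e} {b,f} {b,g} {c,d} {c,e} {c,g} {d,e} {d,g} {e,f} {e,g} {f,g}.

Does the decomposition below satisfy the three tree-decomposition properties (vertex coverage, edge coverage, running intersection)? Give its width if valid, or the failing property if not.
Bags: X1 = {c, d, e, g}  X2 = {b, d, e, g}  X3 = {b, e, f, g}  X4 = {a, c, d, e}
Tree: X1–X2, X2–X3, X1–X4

Every vertex of G appears in some bag (union = {a, b, c, d, e, f, g}); every edge is covered by a bag; and for each vertex v the set of bags containing v is connected in the bag tree. The decomposition is therefore valid. The largest bag has 4 vertices, so the width is 3.

Yes; width 3.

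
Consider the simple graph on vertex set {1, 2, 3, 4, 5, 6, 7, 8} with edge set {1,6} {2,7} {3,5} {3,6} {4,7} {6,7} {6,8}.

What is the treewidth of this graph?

A width-1 tree decomposition is:
Bags: B1 = {6, 7}  B2 = {3, 6}  B3 = {6, 8}  B4 = {4, 7}  B5 = {2, 7}  B6 = {3, 5}  B7 = {1, 6}
Tree: B1–B2, B1–B3, B1–B4, B4–B5, B2–B6, B3–B7
The largest bag has 2 vertices, giving width 1; this decomposition certifies tw(G) ≤ 1. Since G has at least one edge (e.g. 7–6), it is not an edgeless graph, so tw(G) ≥ 1. Therefore the treewidth is 1.

1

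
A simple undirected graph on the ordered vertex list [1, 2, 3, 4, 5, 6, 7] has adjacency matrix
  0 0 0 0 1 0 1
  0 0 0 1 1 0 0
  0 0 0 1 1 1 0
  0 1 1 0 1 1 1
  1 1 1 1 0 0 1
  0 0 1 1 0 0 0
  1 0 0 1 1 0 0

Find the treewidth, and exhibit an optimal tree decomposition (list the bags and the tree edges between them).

Treewidth 2.
One such decomposition:
Bags: B1 = {4, 5, 7}  B2 = {3, 4, 5}  B3 = {2, 4, 5}  B4 = {3, 4, 6}  B5 = {1, 5, 7}
Tree: B1–B2, B2–B3, B2–B4, B1–B5

Each bag holds 3 vertices, so the decomposition has width 2, which upper-bounds the treewidth. Conversely, {1, 5, 7} is a clique of size 3, and the vertices of any clique must share a bag in every tree decomposition; so some bag has ≥ 3 vertices and tw(G) ≥ 2. Therefore the treewidth is 2.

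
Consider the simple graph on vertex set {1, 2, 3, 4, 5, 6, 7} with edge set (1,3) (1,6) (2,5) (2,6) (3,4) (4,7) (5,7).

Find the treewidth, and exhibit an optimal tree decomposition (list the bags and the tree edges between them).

Every bag has size at most 3, so the width is 3 − 1 = 2 and tw(G) ≤ 2. The edges 5–2–6–1–3–4–7–5 form a cycle, so G is not a tree and its treewidth is at least 2. Combining the bounds, tw(G) = 2.

Treewidth 2.
One optimal decomposition is:
Bags: B1 = {2, 5, 6}  B2 = {1, 5, 6}  B3 = {1, 3, 5}  B4 = {3, 4, 5}  B5 = {4, 5, 7}
Tree: B1–B2, B2–B3, B3–B4, B4–B5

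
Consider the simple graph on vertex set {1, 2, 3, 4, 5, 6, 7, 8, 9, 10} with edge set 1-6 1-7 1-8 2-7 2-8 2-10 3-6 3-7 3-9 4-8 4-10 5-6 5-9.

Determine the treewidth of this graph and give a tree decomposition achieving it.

Each bag holds 3 vertices, so the decomposition has width 2, which upper-bounds the treewidth. For the lower bound, G contains the cycle 5–9–3–6–5, so G is not a forest; only forests have treewidth ≤ 1, hence tw(G) ≥ 2. Combining the bounds, tw(G) = 2.

Treewidth 2.
One optimal decomposition is:
Bags: B1 = {5, 6, 9}  B2 = {3, 6, 9}  B3 = {1, 3, 6}  B4 = {1, 3, 7}  B5 = {1, 7, 8}  B6 = {2, 7, 8}  B7 = {2, 4, 8}  B8 = {2, 4, 10}
Tree: B1–B2, B2–B3, B3–B4, B4–B5, B5–B6, B6–B7, B7–B8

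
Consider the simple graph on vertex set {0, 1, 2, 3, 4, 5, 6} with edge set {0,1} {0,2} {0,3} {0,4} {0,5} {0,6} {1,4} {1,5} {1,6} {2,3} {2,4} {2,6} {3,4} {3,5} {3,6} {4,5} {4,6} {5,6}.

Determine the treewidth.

A width-4 tree decomposition is:
Bags: B1 = {0, 2, 3, 4, 6}  B2 = {0, 3, 4, 5, 6}  B3 = {0, 1, 4, 5, 6}
Tree: B1–B2, B2–B3
Every bag has size at most 5, so the width is 5 − 1 = 4 and tw(G) ≤ 4. Conversely, {0, 1, 4, 5, 6} is a clique of size 5, and the vertices of any clique must share a bag in every tree decomposition; so some bag has ≥ 5 vertices and tw(G) ≥ 4. Hence tw(G) = 4 exactly.

4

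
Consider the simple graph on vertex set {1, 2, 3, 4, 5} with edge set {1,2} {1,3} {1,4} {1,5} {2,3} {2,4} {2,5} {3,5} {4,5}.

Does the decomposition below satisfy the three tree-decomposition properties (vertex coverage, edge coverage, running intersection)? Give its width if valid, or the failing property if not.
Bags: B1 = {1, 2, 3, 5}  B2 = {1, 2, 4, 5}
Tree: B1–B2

Every vertex of G appears in some bag (union = {1, 2, 3, 4, 5}); every edge is covered by a bag; and for each vertex v the set of bags containing v is connected in the bag tree. The decomposition is therefore valid. The largest bag has 4 vertices, so the width is 3.

Yes; width 3.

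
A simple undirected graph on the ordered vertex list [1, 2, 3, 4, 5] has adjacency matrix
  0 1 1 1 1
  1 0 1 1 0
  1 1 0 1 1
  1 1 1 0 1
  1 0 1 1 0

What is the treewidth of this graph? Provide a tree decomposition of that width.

Treewidth 3.
Bags: B1 = {1, 2, 3, 4}  B2 = {1, 3, 4, 5}
Tree: B1–B2

Each bag holds 4 vertices, so the decomposition has width 3, which upper-bounds the treewidth. On the other hand G contains the 4-clique {1, 2, 3, 4}. A clique must lie in a single bag of any decomposition, so no decomposition can have width below 3. Combining the bounds, tw(G) = 3.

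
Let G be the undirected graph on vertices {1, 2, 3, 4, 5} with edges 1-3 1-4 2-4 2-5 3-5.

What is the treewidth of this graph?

2

A width-2 tree decomposition is:
Bags: B1 = {1, 3, 5}  B2 = {1, 4, 5}  B3 = {2, 4, 5}
Tree: B1–B2, B2–B3
Every bag has size at most 3, so the width is 3 − 1 = 2 and tw(G) ≤ 2. The edges 5–3–1–4–2–5 form a cycle, so G is not a tree and its treewidth is at least 2. Combining the bounds, tw(G) = 2.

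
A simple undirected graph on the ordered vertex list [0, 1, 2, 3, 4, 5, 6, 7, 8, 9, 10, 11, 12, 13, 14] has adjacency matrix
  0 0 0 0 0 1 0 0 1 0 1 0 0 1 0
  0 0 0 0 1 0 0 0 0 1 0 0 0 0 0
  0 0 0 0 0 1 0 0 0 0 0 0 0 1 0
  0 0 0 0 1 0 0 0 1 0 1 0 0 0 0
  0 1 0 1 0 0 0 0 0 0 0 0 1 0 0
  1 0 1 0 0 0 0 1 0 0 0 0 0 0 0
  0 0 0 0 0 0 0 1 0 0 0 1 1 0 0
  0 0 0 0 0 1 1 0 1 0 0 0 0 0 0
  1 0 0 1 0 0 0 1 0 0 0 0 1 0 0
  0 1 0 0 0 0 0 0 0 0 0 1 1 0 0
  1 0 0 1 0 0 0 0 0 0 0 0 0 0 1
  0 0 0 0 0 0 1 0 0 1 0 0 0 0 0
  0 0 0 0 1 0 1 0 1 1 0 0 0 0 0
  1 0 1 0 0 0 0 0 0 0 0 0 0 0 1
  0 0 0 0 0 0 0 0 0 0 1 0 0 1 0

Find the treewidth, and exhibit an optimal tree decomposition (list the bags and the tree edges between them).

Treewidth 3.
Bags: B1 = {1, 4, 9, 11}  B2 = {4, 9, 11, 12}  B3 = {4, 6, 11, 12}  B4 = {3, 4, 6, 12}  B5 = {3, 6, 8, 12}  B6 = {3, 6, 7, 8}  B7 = {3, 7, 8, 10}  B8 = {0, 7, 8, 10}  B9 = {0, 5, 7, 10}  B10 = {0, 5, 10, 14}  B11 = {0, 5, 13, 14}  B12 = {2, 5, 13, 14}
Tree: B1–B2, B2–B3, B3–B4, B4–B5, B5–B6, B6–B7, B7–B8, B8–B9, B9–B10, B10–B11, B11–B12

Every bag has size at most 4, so the width is 4 − 1 = 3 and tw(G) ≤ 3. For the lower bound: the 4 vertex sets {1,9,11}, {4}, {12}, {3,6,7,8} are disjoint, each induces a connected subgraph, and every pair is joined by at least one edge of G. Contracting each set to a single vertex therefore yields K_{4} as a minor, and since treewidth is minor-monotone, tw(G) ≥ tw(K_{4}) = 3. The upper and lower bounds meet at 3, so that is the treewidth.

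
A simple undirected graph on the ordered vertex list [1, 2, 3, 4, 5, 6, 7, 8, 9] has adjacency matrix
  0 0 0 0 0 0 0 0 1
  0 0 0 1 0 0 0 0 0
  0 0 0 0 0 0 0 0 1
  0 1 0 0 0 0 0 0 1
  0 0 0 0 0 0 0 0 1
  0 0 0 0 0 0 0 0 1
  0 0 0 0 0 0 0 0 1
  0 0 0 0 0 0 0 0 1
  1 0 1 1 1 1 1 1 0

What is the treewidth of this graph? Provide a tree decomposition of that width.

Treewidth 1.
One optimal decomposition is:
Bags: B1 = {7, 9}  B2 = {1, 9}  B3 = {5, 9}  B4 = {3, 9}  B5 = {4, 9}  B6 = {6, 9}  B7 = {8, 9}  B8 = {2, 4}
Tree: B1–B2, B1–B3, B1–B4, B4–B5, B1–B6, B4–B7, B5–B8

Each bag holds 2 vertices, so the decomposition has width 1, which upper-bounds the treewidth. Any graph with an edge has treewidth ≥ 1, and G has the edge 7–9. The upper and lower bounds meet at 1, so that is the treewidth.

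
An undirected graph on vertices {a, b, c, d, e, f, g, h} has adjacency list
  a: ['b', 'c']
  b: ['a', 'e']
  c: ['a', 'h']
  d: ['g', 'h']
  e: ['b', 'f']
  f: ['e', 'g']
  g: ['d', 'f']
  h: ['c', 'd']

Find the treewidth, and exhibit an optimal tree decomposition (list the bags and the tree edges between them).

Treewidth 2.
Bags: B1 = {e, f, g}  B2 = {b, e, g}  B3 = {a, b, g}  B4 = {a, c, g}  B5 = {c, g, h}  B6 = {d, g, h}
Tree: B1–B2, B2–B3, B3–B4, B4–B5, B5–B6

Each bag holds 3 vertices, so the decomposition has width 2, which upper-bounds the treewidth. The edges g–f–e–b–a–c–h–d–g form a cycle, so G is not a tree and its treewidth is at least 2. Therefore the treewidth is 2.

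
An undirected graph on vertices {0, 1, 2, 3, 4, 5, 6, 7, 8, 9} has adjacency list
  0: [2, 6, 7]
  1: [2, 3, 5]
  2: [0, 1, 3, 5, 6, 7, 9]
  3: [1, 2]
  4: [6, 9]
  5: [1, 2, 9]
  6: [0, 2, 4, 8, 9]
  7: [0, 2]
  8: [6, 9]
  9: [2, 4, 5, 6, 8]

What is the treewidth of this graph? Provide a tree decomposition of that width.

Treewidth 2.
One optimal decomposition is:
Bags: B1 = {2, 6, 9}  B2 = {2, 5, 9}  B3 = {6, 8, 9}  B4 = {4, 6, 9}  B5 = {0, 2, 6}  B6 = {1, 2, 5}  B7 = {0, 2, 7}  B8 = {1, 2, 3}
Tree: B1–B2, B1–B3, B3–B4, B1–B5, B2–B6, B5–B7, B6–B8

Each bag holds 3 vertices, so the decomposition has width 2, which upper-bounds the treewidth. On the other hand G contains the 3-clique {6, 8, 9}. A clique must lie in a single bag of any decomposition, so no decomposition can have width below 2. Hence tw(G) = 2 exactly.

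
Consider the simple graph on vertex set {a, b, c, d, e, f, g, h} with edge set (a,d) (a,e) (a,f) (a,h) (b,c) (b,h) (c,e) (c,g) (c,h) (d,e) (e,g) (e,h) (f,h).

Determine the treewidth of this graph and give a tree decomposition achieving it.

Treewidth 2.
Bags: B1 = {c, e, h}  B2 = {a, e, h}  B3 = {a, f, h}  B4 = {c, e, g}  B5 = {b, c, h}  B6 = {a, d, e}
Tree: B1–B2, B2–B3, B1–B4, B1–B5, B2–B6

Every bag has size at most 3, so the width is 3 − 1 = 2 and tw(G) ≤ 2. On the other hand G contains the 3-clique {a, d, e}. A clique must lie in a single bag of any decomposition, so no decomposition can have width below 2. Combining the bounds, tw(G) = 2.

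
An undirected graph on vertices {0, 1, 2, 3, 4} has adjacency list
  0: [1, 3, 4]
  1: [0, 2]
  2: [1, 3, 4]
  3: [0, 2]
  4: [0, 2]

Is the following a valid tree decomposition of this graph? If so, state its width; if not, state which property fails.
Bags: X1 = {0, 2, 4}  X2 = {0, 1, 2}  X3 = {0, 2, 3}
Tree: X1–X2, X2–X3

Yes; width 2.

Checking the three conditions: (i) the bags cover all of {0, 1, 2, 3, 4}; (ii) for each edge, some bag contains both endpoints; (iii) the bags containing any fixed vertex form a subtree. All hold, so the decomposition is valid with width 3 − 1 = 2.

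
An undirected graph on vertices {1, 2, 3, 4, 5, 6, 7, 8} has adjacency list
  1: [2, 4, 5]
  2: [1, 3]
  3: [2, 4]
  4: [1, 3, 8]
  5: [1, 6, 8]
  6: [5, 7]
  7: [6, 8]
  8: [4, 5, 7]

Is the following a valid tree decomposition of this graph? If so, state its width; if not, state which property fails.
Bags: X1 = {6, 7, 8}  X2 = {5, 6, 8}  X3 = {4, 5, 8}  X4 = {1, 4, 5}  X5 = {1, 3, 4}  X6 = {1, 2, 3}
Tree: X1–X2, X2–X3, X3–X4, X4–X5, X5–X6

Vertex coverage: the bags together contain {1, 2, 3, 4, 5, 6, 7, 8}, the full vertex set. Edge coverage: each edge of G has both endpoints in at least one bag. Running intersection: for every vertex, the bags containing it form a connected subtree. All three properties hold, so this is a valid tree decomposition of width max|bag| − 1 = 2, and hence tw(G) ≤ 2.

Yes; width 2.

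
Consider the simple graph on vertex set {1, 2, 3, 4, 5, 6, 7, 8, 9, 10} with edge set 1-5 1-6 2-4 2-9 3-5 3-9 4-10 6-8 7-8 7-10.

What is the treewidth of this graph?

2

A width-2 tree decomposition is:
Bags: B1 = {2, 3, 9}  B2 = {2, 3, 4}  B3 = {3, 4, 10}  B4 = {3, 7, 10}  B5 = {3, 7, 8}  B6 = {3, 6, 8}  B7 = {1, 3, 6}  B8 = {1, 3, 5}
Tree: B1–B2, B2–B3, B3–B4, B4–B5, B5–B6, B6–B7, B7–B8
The largest bag has 3 vertices, giving width 2; this decomposition certifies tw(G) ≤ 2. The edges 3–9–2–4–10–7–8–6–1–5–3 form a cycle, so G is not a tree and its treewidth is at least 2. Combining the bounds, tw(G) = 2.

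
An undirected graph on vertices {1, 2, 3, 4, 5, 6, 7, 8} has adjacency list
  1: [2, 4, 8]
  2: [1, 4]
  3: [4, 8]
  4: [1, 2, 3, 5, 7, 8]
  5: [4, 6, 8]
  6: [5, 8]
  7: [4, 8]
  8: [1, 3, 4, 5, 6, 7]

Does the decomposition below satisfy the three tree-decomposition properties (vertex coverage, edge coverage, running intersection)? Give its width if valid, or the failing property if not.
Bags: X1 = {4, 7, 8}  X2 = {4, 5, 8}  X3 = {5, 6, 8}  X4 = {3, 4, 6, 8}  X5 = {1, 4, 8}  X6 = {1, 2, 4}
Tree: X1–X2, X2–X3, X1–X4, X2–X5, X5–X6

No — bags containing vertex 6 are not connected in the tree.

A tree decomposition must satisfy three properties: every vertex lies in some bag; for every edge, both endpoints lie together in some bag; and for every vertex, the bags containing it form a connected subtree. Here bags containing vertex 6 are not connected in the tree, so the decomposition is invalid.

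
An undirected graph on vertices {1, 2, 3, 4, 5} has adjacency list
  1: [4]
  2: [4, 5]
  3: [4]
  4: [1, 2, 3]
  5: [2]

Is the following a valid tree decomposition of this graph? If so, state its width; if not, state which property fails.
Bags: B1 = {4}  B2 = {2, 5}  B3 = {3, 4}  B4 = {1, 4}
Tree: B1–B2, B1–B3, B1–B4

No — edge (2,4) lies in no bag.

A tree decomposition must satisfy three properties: every vertex lies in some bag; for every edge, both endpoints lie together in some bag; and for every vertex, the bags containing it form a connected subtree. Here edge (2,4) lies in no bag, so the decomposition is invalid.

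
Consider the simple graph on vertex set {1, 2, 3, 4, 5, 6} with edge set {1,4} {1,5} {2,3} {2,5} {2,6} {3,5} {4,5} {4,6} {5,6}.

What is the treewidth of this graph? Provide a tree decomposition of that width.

Treewidth 2.
One such decomposition:
Bags: B1 = {4, 5, 6}  B2 = {2, 5, 6}  B3 = {1, 4, 5}  B4 = {2, 3, 5}
Tree: B1–B2, B1–B3, B2–B4

The largest bag has 3 vertices, giving width 2; this decomposition certifies tw(G) ≤ 2. On the other hand G contains the 3-clique {1, 4, 5}. A clique must lie in a single bag of any decomposition, so no decomposition can have width below 2. The upper and lower bounds meet at 2, so that is the treewidth.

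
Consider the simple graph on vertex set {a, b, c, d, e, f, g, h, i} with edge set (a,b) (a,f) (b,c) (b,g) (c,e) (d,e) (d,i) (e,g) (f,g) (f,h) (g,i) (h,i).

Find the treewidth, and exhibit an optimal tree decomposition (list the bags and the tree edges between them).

Each bag holds 4 vertices, so the decomposition has width 3, which upper-bounds the treewidth. For the lower bound: the 4 vertex sets {c,d,e}, {b}, {g}, {a,f,h,i} are disjoint, each induces a connected subgraph, and every pair is joined by at least one edge of G. Contracting each set to a single vertex therefore yields K_{4} as a minor, and since treewidth is minor-monotone, tw(G) ≥ tw(K_{4}) = 3. Combining the bounds, tw(G) = 3.

Treewidth 3.
One such decomposition:
Bags: B1 = {b, c, d, e}  B2 = {b, d, e, g}  B3 = {b, d, g, i}  B4 = {a, b, g, i}  B5 = {a, f, g, i}  B6 = {a, f, h, i}
Tree: B1–B2, B2–B3, B3–B4, B4–B5, B5–B6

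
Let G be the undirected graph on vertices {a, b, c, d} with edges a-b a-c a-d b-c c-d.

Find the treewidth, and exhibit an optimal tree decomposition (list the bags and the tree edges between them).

The largest bag has 3 vertices, giving width 2; this decomposition certifies tw(G) ≤ 2. On the other hand G contains the 3-clique {a, c, d}. A clique must lie in a single bag of any decomposition, so no decomposition can have width below 2. The upper and lower bounds meet at 2, so that is the treewidth.

Treewidth 2.
One optimal decomposition is:
Bags: B1 = {a, c, d}  B2 = {a, b, c}
Tree: B1–B2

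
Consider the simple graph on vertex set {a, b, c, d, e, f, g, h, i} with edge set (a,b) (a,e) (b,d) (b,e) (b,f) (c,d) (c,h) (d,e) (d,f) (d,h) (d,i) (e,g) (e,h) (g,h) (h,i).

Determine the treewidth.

2

A width-2 tree decomposition is:
Bags: B1 = {d, h, i}  B2 = {d, e, h}  B3 = {e, g, h}  B4 = {b, d, e}  B5 = {c, d, h}  B6 = {a, b, e}  B7 = {b, d, f}
Tree: B1–B2, B2–B3, B2–B4, B1–B5, B4–B6, B4–B7
Every bag has size at most 3, so the width is 3 − 1 = 2 and tw(G) ≤ 2. Conversely, {d, e, h} is a clique of size 3, and the vertices of any clique must share a bag in every tree decomposition; so some bag has ≥ 3 vertices and tw(G) ≥ 2. Combining the bounds, tw(G) = 2.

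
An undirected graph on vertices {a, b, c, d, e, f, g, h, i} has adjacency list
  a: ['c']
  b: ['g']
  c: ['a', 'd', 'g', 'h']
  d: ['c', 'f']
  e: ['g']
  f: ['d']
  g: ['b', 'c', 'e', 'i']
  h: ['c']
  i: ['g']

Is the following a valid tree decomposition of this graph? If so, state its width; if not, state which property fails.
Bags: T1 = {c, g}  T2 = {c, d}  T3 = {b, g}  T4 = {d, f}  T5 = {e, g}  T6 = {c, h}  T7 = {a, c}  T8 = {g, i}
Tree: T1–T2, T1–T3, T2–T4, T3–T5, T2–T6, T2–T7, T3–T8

Yes; width 1.

Vertex coverage: the bags together contain {a, b, c, d, e, f, g, h, i}, the full vertex set. Edge coverage: each edge of G has both endpoints in at least one bag. Running intersection: for every vertex, the bags containing it form a connected subtree. All three properties hold, so this is a valid tree decomposition of width max|bag| − 1 = 1, and hence tw(G) ≤ 1.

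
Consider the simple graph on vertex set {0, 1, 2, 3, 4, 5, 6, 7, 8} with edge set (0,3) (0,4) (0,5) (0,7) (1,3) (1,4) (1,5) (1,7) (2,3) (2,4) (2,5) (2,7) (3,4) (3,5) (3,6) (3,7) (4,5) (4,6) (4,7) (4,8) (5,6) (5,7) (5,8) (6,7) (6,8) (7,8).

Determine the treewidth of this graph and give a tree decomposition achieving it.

Each bag holds 5 vertices, so the decomposition has width 4, which upper-bounds the treewidth. For the lower bound, the 5 vertices {4, 5, 6, 7, 8} are pairwise adjacent, and any tree decomposition puts a clique entirely inside one bag — forcing width ≥ 4. The upper and lower bounds meet at 4, so that is the treewidth.

Treewidth 4.
One optimal decomposition is:
Bags: B1 = {3, 4, 5, 6, 7}  B2 = {4, 5, 6, 7, 8}  B3 = {0, 3, 4, 5, 7}  B4 = {1, 3, 4, 5, 7}  B5 = {2, 3, 4, 5, 7}
Tree: B1–B2, B1–B3, B1–B4, B3–B5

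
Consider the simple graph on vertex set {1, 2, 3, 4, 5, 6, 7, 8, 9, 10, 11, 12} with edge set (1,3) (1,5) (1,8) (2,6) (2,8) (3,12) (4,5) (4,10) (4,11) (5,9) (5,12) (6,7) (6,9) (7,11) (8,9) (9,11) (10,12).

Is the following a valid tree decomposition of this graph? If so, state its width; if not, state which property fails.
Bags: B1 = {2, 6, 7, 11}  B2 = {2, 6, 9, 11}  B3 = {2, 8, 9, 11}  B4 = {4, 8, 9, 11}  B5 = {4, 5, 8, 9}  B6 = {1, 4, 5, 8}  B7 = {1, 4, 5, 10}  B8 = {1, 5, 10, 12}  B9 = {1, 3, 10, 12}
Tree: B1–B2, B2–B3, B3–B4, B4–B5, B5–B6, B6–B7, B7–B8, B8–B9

Yes; width 3.

Vertex coverage: the bags together contain {1, 2, 3, 4, 5, 6, 7, 8, 9, 10, 11, 12}, the full vertex set. Edge coverage: each edge of G has both endpoints in at least one bag. Running intersection: for every vertex, the bags containing it form a connected subtree. All three properties hold, so this is a valid tree decomposition of width max|bag| − 1 = 3, and hence tw(G) ≤ 3.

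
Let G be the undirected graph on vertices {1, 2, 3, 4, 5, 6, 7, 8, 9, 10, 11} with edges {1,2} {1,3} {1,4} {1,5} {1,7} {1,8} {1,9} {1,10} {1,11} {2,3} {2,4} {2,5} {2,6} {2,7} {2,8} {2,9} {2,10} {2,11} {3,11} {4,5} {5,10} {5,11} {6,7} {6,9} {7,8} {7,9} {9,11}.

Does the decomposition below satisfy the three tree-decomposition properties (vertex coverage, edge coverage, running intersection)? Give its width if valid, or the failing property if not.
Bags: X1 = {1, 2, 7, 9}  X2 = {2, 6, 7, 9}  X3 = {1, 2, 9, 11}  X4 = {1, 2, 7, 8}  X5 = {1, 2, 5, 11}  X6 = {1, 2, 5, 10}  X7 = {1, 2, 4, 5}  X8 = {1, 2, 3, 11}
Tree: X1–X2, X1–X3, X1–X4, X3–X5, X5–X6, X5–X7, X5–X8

Yes; width 3.

Checking the three conditions: (i) the bags cover all of {1, 2, 3, 4, 5, 6, 7, 8, 9, 10, 11}; (ii) for each edge, some bag contains both endpoints; (iii) the bags containing any fixed vertex form a subtree. All hold, so the decomposition is valid with width 4 − 1 = 3.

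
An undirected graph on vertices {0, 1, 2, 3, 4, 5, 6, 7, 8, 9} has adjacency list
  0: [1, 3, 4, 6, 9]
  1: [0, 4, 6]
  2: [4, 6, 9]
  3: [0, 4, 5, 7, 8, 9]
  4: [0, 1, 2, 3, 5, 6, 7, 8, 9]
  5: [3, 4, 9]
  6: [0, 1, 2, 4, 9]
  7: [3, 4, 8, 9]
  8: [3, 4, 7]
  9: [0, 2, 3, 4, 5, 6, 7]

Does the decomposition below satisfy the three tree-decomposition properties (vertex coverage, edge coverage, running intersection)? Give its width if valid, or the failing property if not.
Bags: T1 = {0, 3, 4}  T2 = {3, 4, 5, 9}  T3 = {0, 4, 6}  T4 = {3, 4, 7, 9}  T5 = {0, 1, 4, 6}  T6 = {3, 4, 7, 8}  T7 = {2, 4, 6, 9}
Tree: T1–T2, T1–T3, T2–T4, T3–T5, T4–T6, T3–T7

A tree decomposition must satisfy three properties: every vertex lies in some bag; for every edge, both endpoints lie together in some bag; and for every vertex, the bags containing it form a connected subtree. Here edge (9,0) lies in no bag, so the decomposition is invalid.

No — edge (9,0) lies in no bag.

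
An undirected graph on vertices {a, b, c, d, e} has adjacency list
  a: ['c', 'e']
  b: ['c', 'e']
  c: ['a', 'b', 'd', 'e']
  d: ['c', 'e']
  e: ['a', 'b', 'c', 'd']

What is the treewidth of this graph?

2

A width-2 tree decomposition is:
Bags: B1 = {a, c, e}  B2 = {b, c, e}  B3 = {c, d, e}
Tree: B1–B2, B1–B3
The largest bag has 3 vertices, giving width 2; this decomposition certifies tw(G) ≤ 2. On the other hand G contains the 3-clique {c, d, e}. A clique must lie in a single bag of any decomposition, so no decomposition can have width below 2. The upper and lower bounds meet at 2, so that is the treewidth.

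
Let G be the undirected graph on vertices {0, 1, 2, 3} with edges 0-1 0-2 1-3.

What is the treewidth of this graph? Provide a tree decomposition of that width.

Treewidth 1.
One optimal decomposition is:
Bags: B1 = {0, 1}  B2 = {0, 2}  B3 = {1, 3}
Tree: B1–B2, B1–B3

The largest bag has 2 vertices, giving width 1; this decomposition certifies tw(G) ≤ 1. Any graph with an edge has treewidth ≥ 1, and G has the edge 1–0. Combining the bounds, tw(G) = 1.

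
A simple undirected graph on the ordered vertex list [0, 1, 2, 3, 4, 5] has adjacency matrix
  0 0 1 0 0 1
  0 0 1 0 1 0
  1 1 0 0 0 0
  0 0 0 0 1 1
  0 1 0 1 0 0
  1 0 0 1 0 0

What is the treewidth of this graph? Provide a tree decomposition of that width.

The largest bag has 3 vertices, giving width 2; this decomposition certifies tw(G) ≤ 2. For the lower bound, G contains the cycle 2–1–4–3–5–0–2, so G is not a forest; only forests have treewidth ≤ 1, hence tw(G) ≥ 2. Hence tw(G) = 2 exactly.

Treewidth 2.
One such decomposition:
Bags: B1 = {1, 2, 4}  B2 = {2, 3, 4}  B3 = {2, 3, 5}  B4 = {0, 2, 5}
Tree: B1–B2, B2–B3, B3–B4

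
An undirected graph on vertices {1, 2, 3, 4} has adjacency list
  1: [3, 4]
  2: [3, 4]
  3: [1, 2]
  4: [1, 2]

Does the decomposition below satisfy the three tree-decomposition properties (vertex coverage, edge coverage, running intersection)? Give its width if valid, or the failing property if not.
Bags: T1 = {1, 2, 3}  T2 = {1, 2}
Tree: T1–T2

No — vertex 4 appears in no bag.

A tree decomposition must satisfy three properties: every vertex lies in some bag; for every edge, both endpoints lie together in some bag; and for every vertex, the bags containing it form a connected subtree. Here vertex 4 appears in no bag, so the decomposition is invalid.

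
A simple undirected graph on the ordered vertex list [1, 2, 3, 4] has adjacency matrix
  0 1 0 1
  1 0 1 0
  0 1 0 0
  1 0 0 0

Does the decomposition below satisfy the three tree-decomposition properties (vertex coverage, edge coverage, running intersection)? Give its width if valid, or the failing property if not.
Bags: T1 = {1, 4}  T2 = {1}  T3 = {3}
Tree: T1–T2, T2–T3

A tree decomposition must satisfy three properties: every vertex lies in some bag; for every edge, both endpoints lie together in some bag; and for every vertex, the bags containing it form a connected subtree. Here vertex 2 appears in no bag, so the decomposition is invalid.

No — vertex 2 appears in no bag.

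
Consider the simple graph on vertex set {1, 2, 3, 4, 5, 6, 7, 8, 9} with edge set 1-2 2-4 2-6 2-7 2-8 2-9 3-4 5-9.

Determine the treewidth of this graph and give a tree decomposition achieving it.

Treewidth 1.
One optimal decomposition is:
Bags: B1 = {2, 7}  B2 = {2, 4}  B3 = {1, 2}  B4 = {2, 9}  B5 = {2, 8}  B6 = {2, 6}  B7 = {5, 9}  B8 = {3, 4}
Tree: B1–B2, B2–B3, B1–B4, B4–B5, B3–B6, B4–B7, B2–B8

The largest bag has 2 vertices, giving width 1; this decomposition certifies tw(G) ≤ 1. Any graph with an edge has treewidth ≥ 1, and G has the edge 2–7. Therefore the treewidth is 1.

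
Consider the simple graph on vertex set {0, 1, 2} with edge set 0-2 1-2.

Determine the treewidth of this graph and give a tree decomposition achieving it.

The largest bag has 2 vertices, giving width 1; this decomposition certifies tw(G) ≤ 1. Since G has at least one edge (e.g. 1–2), it is not an edgeless graph, so tw(G) ≥ 1. Hence tw(G) = 1 exactly.

Treewidth 1.
One such decomposition:
Bags: B1 = {1, 2}  B2 = {0, 2}
Tree: B1–B2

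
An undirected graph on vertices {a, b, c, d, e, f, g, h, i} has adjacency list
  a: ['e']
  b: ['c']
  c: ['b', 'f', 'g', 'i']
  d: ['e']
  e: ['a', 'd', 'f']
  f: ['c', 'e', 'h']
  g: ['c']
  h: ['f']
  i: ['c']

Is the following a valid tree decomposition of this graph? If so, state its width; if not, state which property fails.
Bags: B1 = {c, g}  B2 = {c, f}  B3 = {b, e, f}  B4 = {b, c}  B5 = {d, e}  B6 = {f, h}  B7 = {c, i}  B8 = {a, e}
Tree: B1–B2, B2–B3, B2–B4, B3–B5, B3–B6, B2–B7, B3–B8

A tree decomposition must satisfy three properties: every vertex lies in some bag; for every edge, both endpoints lie together in some bag; and for every vertex, the bags containing it form a connected subtree. Here bags containing vertex b are not connected in the tree, so the decomposition is invalid.

No — bags containing vertex b are not connected in the tree.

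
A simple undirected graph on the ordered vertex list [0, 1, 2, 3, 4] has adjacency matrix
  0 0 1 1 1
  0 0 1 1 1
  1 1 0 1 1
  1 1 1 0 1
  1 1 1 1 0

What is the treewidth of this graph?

A width-3 tree decomposition is:
Bags: B1 = {1, 2, 3, 4}  B2 = {0, 2, 3, 4}
Tree: B1–B2
Every bag has size at most 4, so the width is 4 − 1 = 3 and tw(G) ≤ 3. On the other hand G contains the 4-clique {0, 2, 3, 4}. A clique must lie in a single bag of any decomposition, so no decomposition can have width below 3. Therefore the treewidth is 3.

3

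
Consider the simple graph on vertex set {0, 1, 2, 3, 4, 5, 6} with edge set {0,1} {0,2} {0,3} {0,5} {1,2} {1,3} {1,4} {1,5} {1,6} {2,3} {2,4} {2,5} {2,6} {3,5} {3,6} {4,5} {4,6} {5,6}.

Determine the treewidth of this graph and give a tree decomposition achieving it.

Treewidth 4.
Bags: B1 = {1, 2, 3, 5, 6}  B2 = {1, 2, 4, 5, 6}  B3 = {0, 1, 2, 3, 5}
Tree: B1–B2, B1–B3

Every bag has size at most 5, so the width is 5 − 1 = 4 and tw(G) ≤ 4. Conversely, {0, 1, 2, 3, 5} is a clique of size 5, and the vertices of any clique must share a bag in every tree decomposition; so some bag has ≥ 5 vertices and tw(G) ≥ 4. The upper and lower bounds meet at 4, so that is the treewidth.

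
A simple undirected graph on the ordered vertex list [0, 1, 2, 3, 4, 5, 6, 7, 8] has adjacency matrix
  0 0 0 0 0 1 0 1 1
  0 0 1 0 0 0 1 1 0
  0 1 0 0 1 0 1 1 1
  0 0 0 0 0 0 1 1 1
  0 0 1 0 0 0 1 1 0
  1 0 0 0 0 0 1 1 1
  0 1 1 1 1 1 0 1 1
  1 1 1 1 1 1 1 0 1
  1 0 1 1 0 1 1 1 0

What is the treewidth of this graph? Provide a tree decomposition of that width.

Treewidth 3.
One optimal decomposition is:
Bags: B1 = {2, 4, 6, 7}  B2 = {2, 6, 7, 8}  B3 = {5, 6, 7, 8}  B4 = {3, 6, 7, 8}  B5 = {1, 2, 6, 7}  B6 = {0, 5, 7, 8}
Tree: B1–B2, B2–B3, B2–B4, B1–B5, B3–B6

The largest bag has 4 vertices, giving width 3; this decomposition certifies tw(G) ≤ 3. On the other hand G contains the 4-clique {0, 5, 7, 8}. A clique must lie in a single bag of any decomposition, so no decomposition can have width below 3. The upper and lower bounds meet at 3, so that is the treewidth.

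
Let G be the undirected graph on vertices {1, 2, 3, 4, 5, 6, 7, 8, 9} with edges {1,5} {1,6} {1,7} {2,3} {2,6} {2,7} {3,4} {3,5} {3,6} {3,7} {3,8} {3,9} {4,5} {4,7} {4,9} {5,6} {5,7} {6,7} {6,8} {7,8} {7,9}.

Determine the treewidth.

A width-3 tree decomposition is:
Bags: B1 = {3, 5, 6, 7}  B2 = {3, 6, 7, 8}  B3 = {3, 4, 5, 7}  B4 = {3, 4, 7, 9}  B5 = {1, 5, 6, 7}  B6 = {2, 3, 6, 7}
Tree: B1–B2, B1–B3, B3–B4, B1–B5, B1–B6
Each bag holds 4 vertices, so the decomposition has width 3, which upper-bounds the treewidth. Conversely, {1, 5, 6, 7} is a clique of size 4, and the vertices of any clique must share a bag in every tree decomposition; so some bag has ≥ 4 vertices and tw(G) ≥ 3. Hence tw(G) = 3 exactly.

3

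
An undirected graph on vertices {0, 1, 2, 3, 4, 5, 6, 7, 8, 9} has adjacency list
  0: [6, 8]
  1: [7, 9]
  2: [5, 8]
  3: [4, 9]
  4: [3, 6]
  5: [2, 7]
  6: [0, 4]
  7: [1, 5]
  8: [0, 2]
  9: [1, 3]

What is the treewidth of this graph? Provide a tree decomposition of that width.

Treewidth 2.
One such decomposition:
Bags: B1 = {3, 4, 6}  B2 = {0, 3, 6}  B3 = {0, 3, 8}  B4 = {2, 3, 8}  B5 = {2, 3, 5}  B6 = {3, 5, 7}  B7 = {1, 3, 7}  B8 = {1, 3, 9}
Tree: B1–B2, B2–B3, B3–B4, B4–B5, B5–B6, B6–B7, B7–B8

Every bag has size at most 3, so the width is 3 − 1 = 2 and tw(G) ≤ 2. For the lower bound, G contains the cycle 3–4–6–0–8–2–5–7–1–9–3, so G is not a forest; only forests have treewidth ≤ 1, hence tw(G) ≥ 2. Hence tw(G) = 2 exactly.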